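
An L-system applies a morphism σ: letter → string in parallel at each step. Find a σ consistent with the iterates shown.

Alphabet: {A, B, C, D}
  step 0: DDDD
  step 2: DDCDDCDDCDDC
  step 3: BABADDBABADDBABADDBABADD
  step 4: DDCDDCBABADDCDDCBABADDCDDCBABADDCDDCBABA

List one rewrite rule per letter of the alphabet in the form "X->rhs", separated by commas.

A->C, B->DD, C->DD, D->BA

  step 3 ⇒ step 4: BABADDBABADDBABADDBABADD ⇒ DD·C·DD·C·BA·BA·DD·C·DD·C·BA·BA·DD·C·DD·C·BA·BA·DD·C·DD·C·BA·BA
    A ↦ C
    B ↦ DD
    D ↦ BA
  step 2 ⇒ step 3: DDCDDCDDCDDC ⇒ BA·BA·DD·BA·BA·DD·BA·BA·DD·BA·BA·DD
    C ↦ DD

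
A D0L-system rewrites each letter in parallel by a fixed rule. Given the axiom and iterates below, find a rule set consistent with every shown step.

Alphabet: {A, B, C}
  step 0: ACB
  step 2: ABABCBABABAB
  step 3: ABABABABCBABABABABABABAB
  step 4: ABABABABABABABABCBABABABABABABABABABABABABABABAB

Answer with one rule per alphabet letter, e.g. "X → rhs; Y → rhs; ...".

  step 3 ⇒ step 4: ABABABABCBABABABABABABAB ⇒ AB·AB·AB·AB·AB·AB·AB·AB·CB·AB·AB·AB·AB·AB·AB·AB·AB·AB·AB·AB·AB·AB·AB·AB
    A ↦ AB
    B ↦ AB
    C ↦ CB

A->AB, B->AB, C->CB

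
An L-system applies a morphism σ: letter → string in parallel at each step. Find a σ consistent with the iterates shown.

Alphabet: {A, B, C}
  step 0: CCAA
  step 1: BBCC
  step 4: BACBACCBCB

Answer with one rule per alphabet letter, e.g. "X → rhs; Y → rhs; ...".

A->C, B->AC, C->B

  step 0 ⇒ step 1: CCAA ⇒ B·B·C·C
    A ↦ C
    C ↦ B
    B ↦ AC  (constrained at step 1)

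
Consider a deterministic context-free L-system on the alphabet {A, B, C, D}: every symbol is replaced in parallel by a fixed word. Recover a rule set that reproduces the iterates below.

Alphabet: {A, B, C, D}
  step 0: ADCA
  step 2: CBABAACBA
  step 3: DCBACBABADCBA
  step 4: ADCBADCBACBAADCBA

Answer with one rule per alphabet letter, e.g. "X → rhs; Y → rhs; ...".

  step 3 ⇒ step 4: DCBACBABADCBA ⇒ A·D·C·BA·D·C·BA·C·BA·A·D·C·BA
    A ↦ BA
    B ↦ C
    C ↦ D
    D ↦ A

A->BA, B->C, C->D, D->A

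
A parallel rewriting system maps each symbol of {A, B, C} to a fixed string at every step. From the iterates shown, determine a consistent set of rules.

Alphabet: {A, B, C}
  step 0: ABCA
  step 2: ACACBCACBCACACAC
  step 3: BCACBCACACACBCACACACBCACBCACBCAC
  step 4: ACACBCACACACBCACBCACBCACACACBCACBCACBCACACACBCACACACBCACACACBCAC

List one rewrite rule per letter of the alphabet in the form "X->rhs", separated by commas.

  step 3 ⇒ step 4: BCACBCACACACBCACACACBCACBCACBCAC ⇒ AC·AC·BC·AC·AC·AC·BC·AC·BC·AC·BC·AC·AC·AC·BC·AC·BC·AC·BC·AC·AC·AC·BC·AC·AC·AC·BC·AC·AC·AC·BC·AC
    A ↦ BC
    B ↦ AC
    C ↦ AC

A->BC, B->AC, C->AC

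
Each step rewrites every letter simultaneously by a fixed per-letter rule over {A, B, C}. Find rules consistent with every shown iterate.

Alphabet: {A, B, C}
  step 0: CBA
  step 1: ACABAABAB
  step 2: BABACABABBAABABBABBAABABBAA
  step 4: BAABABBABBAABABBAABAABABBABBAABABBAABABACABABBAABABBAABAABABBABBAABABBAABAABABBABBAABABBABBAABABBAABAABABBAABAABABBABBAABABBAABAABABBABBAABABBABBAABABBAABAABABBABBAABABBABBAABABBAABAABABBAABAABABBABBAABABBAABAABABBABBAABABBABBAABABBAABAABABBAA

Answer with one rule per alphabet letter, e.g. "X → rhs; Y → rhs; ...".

A->BAB, B->BAA, C->ACA

  step 1 ⇒ step 2: ACABAABAB ⇒ BAB·ACA·BAB·BAA·BAB·BAB·BAA·BAB·BAA
    A ↦ BAB
    B ↦ BAA
    C ↦ ACA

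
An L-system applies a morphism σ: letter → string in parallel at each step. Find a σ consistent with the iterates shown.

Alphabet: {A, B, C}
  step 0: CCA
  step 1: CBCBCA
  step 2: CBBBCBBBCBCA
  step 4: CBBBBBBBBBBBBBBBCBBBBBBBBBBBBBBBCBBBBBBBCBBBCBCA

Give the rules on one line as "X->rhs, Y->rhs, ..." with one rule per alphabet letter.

  step 1 ⇒ step 2: CBCBCA ⇒ CB·BB·CB·BB·CB·CA
    A ↦ CA
    B ↦ BB
    C ↦ CB

A->CA, B->BB, C->CB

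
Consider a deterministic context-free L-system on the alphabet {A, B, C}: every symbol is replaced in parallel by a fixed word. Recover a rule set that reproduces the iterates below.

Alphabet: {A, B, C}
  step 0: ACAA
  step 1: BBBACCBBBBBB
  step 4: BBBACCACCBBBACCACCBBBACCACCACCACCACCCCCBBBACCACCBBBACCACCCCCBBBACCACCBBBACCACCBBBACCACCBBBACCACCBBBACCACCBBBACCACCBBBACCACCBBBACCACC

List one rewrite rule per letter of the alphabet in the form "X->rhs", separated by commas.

  step 0 ⇒ step 1: ACAA ⇒ BBB·ACC·BBB·BBB
    A ↦ BBB
    C ↦ ACC
    B ↦ C  (constrained at step 1)

A->BBB, B->C, C->ACC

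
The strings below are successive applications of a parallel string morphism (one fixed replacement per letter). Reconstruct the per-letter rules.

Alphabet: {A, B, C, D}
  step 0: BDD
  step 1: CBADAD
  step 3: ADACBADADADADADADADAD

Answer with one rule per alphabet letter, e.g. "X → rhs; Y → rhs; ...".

A->AD, B->CB, C->A, D->AD

  step 0 ⇒ step 1: BDD ⇒ CB·AD·AD
    B ↦ CB
    D ↦ AD
    A ↦ AD  (constrained at step 1)
    C ↦ A  (constrained at step 1)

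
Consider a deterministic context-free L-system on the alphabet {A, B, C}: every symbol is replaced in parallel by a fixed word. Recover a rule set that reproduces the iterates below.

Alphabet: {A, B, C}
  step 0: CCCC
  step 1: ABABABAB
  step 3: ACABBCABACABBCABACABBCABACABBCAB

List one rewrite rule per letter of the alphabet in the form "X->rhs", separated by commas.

  step 0 ⇒ step 1: CCCC ⇒ AB·AB·AB·AB
    C ↦ AB
    A ↦ AC  (constrained at step 1)
    B ↦ BC  (constrained at step 1)

A->AC, B->BC, C->AB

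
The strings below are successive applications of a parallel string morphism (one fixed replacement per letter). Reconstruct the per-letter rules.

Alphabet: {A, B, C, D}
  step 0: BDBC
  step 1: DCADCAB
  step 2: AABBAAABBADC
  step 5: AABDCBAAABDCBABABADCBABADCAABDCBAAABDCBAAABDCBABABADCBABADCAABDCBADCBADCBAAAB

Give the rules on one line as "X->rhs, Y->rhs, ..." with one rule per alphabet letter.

  step 1 ⇒ step 2: DCADCAB ⇒ A·AB·BA·A·AB·BA·DC
    A ↦ BA
    B ↦ DC
    C ↦ AB
    D ↦ A

A->BA, B->DC, C->AB, D->A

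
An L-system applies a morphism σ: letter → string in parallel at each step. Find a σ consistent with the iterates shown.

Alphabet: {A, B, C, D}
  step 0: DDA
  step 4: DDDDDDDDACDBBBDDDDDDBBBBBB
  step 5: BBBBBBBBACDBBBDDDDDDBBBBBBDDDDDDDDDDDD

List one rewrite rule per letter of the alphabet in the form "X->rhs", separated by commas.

A->ACD, B->DD, C->BB, D->B

  step 4 ⇒ step 5: DDDDDDDDACDBBBDDDDDDBBBBBB ⇒ B·B·B·B·B·B·B·B·ACD·BB·B·DD·DD·DD·B·B·B·B·B·B·DD·DD·DD·DD·DD·DD
    A ↦ ACD
    B ↦ DD
    C ↦ BB
    D ↦ B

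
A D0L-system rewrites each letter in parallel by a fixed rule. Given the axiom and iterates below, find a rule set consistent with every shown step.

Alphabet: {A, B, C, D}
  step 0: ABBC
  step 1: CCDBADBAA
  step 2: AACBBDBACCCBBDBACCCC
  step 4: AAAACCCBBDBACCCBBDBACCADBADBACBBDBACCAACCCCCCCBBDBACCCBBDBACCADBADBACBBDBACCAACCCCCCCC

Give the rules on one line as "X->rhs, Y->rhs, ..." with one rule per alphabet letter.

  step 1 ⇒ step 2: CCDBADBAA ⇒ A·A·CBB·DBA·CC·CBB·DBA·CC·CC
    A ↦ CC
    B ↦ DBA
    C ↦ A
    D ↦ CBB

A->CC, B->DBA, C->A, D->CBB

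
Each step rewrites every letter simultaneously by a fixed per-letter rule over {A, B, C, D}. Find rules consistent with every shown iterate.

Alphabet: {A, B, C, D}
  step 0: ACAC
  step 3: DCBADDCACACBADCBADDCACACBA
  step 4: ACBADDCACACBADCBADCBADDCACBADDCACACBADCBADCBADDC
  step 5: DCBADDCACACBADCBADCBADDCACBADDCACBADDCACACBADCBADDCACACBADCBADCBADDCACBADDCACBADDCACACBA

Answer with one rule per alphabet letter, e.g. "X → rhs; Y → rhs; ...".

A->DC, B->D, C->BA, D->AC

  step 4 ⇒ step 5: ACBADDCACACBADCBADCBADDCACBADDCACACBADCBADCBADDC ⇒ DC·BA·D·DC·AC·AC·BA·DC·BA·DC·BA·D·DC·AC·BA·D·DC·AC·BA·D·DC·AC·AC·BA·DC·BA·D·DC·AC·AC·BA·DC·BA·DC·BA·D·DC·AC·BA·D·DC·AC·BA·D·DC·AC·AC·BA
    A ↦ DC
    B ↦ D
    C ↦ BA
    D ↦ AC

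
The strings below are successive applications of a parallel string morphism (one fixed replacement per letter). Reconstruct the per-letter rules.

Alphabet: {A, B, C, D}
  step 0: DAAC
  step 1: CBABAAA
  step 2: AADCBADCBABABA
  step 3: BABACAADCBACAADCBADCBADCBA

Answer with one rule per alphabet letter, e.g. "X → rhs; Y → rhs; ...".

  step 2 ⇒ step 3: AADCBADCBABABA ⇒ BA·BA·C·AA·DC·BA·C·AA·DC·BA·DC·BA·DC·BA
    A ↦ BA
    B ↦ DC
    C ↦ AA
    D ↦ C

A->BA, B->DC, C->AA, D->C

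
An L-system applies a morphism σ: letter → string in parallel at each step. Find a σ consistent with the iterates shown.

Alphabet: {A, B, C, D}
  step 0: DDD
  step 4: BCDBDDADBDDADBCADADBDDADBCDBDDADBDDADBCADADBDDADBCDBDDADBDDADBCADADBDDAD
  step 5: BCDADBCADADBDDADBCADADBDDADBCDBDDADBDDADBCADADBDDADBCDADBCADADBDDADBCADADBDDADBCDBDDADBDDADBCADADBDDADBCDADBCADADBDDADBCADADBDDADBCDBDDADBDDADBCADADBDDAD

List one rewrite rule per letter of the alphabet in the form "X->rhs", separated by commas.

A->BDD, B->BC, C->D, D->AD

  step 4 ⇒ step 5: BCDBDDADBDDADBCADADBDDADBCDBDDADBDDADBCADADBDDADBCDBDDADBDDADBCADADBDDAD ⇒ BC·D·AD·BC·AD·AD·BDD·AD·BC·AD·AD·BDD·AD·BC·D·BDD·AD·BDD·AD·BC·AD·AD·BDD·AD·BC·D·AD·BC·AD·AD·BDD·AD·BC·AD·AD·BDD·AD·BC·D·BDD·AD·BDD·AD·BC·AD·AD·BDD·AD·BC·D·AD·BC·AD·AD·BDD·AD·BC·AD·AD·BDD·AD·BC·D·BDD·AD·BDD·AD·BC·AD·AD·BDD·AD
    A ↦ BDD
    B ↦ BC
    C ↦ D
    D ↦ AD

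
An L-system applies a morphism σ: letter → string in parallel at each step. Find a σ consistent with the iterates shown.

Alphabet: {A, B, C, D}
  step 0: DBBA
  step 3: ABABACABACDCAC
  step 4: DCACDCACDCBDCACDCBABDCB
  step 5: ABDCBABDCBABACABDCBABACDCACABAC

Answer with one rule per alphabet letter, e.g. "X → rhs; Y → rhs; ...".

  step 4 ⇒ step 5: DCACDCACDCBDCACDCBABDCB ⇒ A·B·DC·B·A·B·DC·B·A·B·AC·A·B·DC·B·A·B·AC·DC·AC·A·B·AC
    A ↦ DC
    B ↦ AC
    C ↦ B
    D ↦ A

A->DC, B->AC, C->B, D->A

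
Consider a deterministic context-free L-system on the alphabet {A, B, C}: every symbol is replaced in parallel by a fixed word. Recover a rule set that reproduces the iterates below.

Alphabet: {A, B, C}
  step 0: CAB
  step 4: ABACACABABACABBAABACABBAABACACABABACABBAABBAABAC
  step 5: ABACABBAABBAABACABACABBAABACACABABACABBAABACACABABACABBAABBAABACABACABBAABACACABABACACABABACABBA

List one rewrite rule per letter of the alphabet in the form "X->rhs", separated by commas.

A->AB, B->AC, C->BA

  step 4 ⇒ step 5: ABACACABABACABBAABACABBAABACACABABACABBAABBAABAC ⇒ AB·AC·AB·BA·AB·BA·AB·AC·AB·AC·AB·BA·AB·AC·AC·AB·AB·AC·AB·BA·AB·AC·AC·AB·AB·AC·AB·BA·AB·BA·AB·AC·AB·AC·AB·BA·AB·AC·AC·AB·AB·AC·AC·AB·AB·AC·AB·BA
    A ↦ AB
    B ↦ AC
    C ↦ BA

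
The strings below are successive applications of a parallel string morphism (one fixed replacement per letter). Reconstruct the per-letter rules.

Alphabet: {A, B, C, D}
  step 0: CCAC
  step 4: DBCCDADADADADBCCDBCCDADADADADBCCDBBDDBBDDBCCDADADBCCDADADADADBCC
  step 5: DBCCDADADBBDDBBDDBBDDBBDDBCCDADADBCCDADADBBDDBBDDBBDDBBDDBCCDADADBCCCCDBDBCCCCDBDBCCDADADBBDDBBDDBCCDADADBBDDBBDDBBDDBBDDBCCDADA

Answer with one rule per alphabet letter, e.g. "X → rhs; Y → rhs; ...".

A->BD, B->CC, C->DA, D->DB

  step 4 ⇒ step 5: DBCCDADADADADBCCDBCCDADADADADBCCDBBDDBBDDBCCDADADBCCDADADADADBCC ⇒ DB·CC·DA·DA·DB·BD·DB·BD·DB·BD·DB·BD·DB·CC·DA·DA·DB·CC·DA·DA·DB·BD·DB·BD·DB·BD·DB·BD·DB·CC·DA·DA·DB·CC·CC·DB·DB·CC·CC·DB·DB·CC·DA·DA·DB·BD·DB·BD·DB·CC·DA·DA·DB·BD·DB·BD·DB·BD·DB·BD·DB·CC·DA·DA
    A ↦ BD
    B ↦ CC
    C ↦ DA
    D ↦ DB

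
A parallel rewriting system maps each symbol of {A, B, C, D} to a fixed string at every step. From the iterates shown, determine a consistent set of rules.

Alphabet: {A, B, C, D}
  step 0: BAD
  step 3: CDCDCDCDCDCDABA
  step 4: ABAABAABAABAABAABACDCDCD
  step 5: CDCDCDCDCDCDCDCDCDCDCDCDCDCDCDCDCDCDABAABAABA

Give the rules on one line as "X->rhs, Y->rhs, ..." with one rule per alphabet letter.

  step 4 ⇒ step 5: ABAABAABAABAABAABACDCDCD ⇒ CD·CD·CD·CD·CD·CD·CD·CD·CD·CD·CD·CD·CD·CD·CD·CD·CD·CD·AB·A·AB·A·AB·A
    A ↦ CD
    B ↦ CD
    C ↦ AB
    D ↦ A

A->CD, B->CD, C->AB, D->A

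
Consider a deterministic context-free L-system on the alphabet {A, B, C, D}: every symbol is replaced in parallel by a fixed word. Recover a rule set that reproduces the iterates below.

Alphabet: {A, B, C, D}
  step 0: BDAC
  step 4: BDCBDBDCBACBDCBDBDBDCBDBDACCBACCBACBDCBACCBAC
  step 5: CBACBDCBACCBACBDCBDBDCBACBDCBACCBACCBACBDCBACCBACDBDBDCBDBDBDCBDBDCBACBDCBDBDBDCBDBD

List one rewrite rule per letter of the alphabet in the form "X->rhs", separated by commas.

A->D, B->CB, C->BD, D->AC

  step 4 ⇒ step 5: BDCBDBDCBACBDCBDBDBDCBDBDACCBACCBACBDCBACCBAC ⇒ CB·AC·BD·CB·AC·CB·AC·BD·CB·D·BD·CB·AC·BD·CB·AC·CB·AC·CB·AC·BD·CB·AC·CB·AC·D·BD·BD·CB·D·BD·BD·CB·D·BD·CB·AC·BD·CB·D·BD·BD·CB·D·BD
    A ↦ D
    B ↦ CB
    C ↦ BD
    D ↦ AC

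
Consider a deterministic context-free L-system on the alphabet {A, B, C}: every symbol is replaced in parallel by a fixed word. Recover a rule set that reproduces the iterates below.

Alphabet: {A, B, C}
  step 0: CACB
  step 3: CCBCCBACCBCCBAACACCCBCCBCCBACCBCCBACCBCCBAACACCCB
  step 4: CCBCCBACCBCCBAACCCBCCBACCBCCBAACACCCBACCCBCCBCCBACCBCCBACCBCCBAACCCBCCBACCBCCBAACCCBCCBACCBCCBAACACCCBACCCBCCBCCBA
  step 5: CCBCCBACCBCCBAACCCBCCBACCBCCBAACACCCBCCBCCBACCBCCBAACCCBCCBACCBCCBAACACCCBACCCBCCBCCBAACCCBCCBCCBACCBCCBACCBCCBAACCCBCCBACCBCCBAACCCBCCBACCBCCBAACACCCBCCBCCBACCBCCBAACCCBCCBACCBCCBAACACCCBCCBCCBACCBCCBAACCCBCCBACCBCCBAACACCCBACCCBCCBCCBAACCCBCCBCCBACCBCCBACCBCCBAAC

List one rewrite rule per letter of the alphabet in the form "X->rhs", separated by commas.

A->AC, B->A, C->CCB

  step 4 ⇒ step 5: CCBCCBACCBCCBAACCCBCCBACCBCCBAACACCCBACCCBCCBCCBACCBCCBACCBCCBAACCCBCCBACCBCCBAACCCBCCBACCBCCBAACACCCBACCCBCCBCCBA ⇒ CCB·CCB·A·CCB·CCB·A·AC·CCB·CCB·A·CCB·CCB·A·AC·AC·CCB·CCB·CCB·A·CCB·CCB·A·AC·CCB·CCB·A·CCB·CCB·A·AC·AC·CCB·AC·CCB·CCB·CCB·A·AC·CCB·CCB·CCB·A·CCB·CCB·A·CCB·CCB·A·AC·CCB·CCB·A·CCB·CCB·A·AC·CCB·CCB·A·CCB·CCB·A·AC·AC·CCB·CCB·CCB·A·CCB·CCB·A·AC·CCB·CCB·A·CCB·CCB·A·AC·AC·CCB·CCB·CCB·A·CCB·CCB·A·AC·CCB·CCB·A·CCB·CCB·A·AC·AC·CCB·AC·CCB·CCB·CCB·A·AC·CCB·CCB·CCB·A·CCB·CCB·A·CCB·CCB·A·AC
    A ↦ AC
    B ↦ A
    C ↦ CCB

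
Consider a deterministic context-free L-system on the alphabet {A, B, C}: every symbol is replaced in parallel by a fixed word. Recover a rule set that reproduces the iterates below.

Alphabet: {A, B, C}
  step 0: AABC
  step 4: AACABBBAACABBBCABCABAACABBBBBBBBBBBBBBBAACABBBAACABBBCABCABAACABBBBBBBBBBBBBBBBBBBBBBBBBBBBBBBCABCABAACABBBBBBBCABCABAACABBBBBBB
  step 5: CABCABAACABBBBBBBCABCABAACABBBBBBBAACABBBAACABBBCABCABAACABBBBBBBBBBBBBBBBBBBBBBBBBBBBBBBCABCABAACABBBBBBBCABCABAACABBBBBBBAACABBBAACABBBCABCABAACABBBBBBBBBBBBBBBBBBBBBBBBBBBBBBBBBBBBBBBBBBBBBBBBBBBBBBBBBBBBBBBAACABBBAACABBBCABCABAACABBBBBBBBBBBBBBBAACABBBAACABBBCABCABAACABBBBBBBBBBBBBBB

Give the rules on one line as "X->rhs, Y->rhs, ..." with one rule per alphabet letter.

A->CAB, B->BB, C->AA

  step 4 ⇒ step 5: AACABBBAACABBBCABCABAACABBBBBBBBBBBBBBBAACABBBAACABBBCABCABAACABBBBBBBBBBBBBBBBBBBBBBBBBBBBBBBCABCABAACABBBBBBBCABCABAACABBBBBBB ⇒ CAB·CAB·AA·CAB·BB·BB·BB·CAB·CAB·AA·CAB·BB·BB·BB·AA·CAB·BB·AA·CAB·BB·CAB·CAB·AA·CAB·BB·BB·BB·BB·BB·BB·BB·BB·BB·BB·BB·BB·BB·BB·BB·CAB·CAB·AA·CAB·BB·BB·BB·CAB·CAB·AA·CAB·BB·BB·BB·AA·CAB·BB·AA·CAB·BB·CAB·CAB·AA·CAB·BB·BB·BB·BB·BB·BB·BB·BB·BB·BB·BB·BB·BB·BB·BB·BB·BB·BB·BB·BB·BB·BB·BB·BB·BB·BB·BB·BB·BB·BB·BB·AA·CAB·BB·AA·CAB·BB·CAB·CAB·AA·CAB·BB·BB·BB·BB·BB·BB·BB·AA·CAB·BB·AA·CAB·BB·CAB·CAB·AA·CAB·BB·BB·BB·BB·BB·BB·BB
    A ↦ CAB
    B ↦ BB
    C ↦ AA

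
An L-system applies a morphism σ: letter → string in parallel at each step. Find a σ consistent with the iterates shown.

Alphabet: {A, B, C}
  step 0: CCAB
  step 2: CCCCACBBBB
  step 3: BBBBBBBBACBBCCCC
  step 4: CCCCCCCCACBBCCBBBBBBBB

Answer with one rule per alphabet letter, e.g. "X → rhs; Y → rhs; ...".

  step 3 ⇒ step 4: BBBBBBBBACBBCCCC ⇒ C·C·C·C·C·C·C·C·AC·BB·C·C·BB·BB·BB·BB
    A ↦ AC
    B ↦ C
    C ↦ BB

A->AC, B->C, C->BB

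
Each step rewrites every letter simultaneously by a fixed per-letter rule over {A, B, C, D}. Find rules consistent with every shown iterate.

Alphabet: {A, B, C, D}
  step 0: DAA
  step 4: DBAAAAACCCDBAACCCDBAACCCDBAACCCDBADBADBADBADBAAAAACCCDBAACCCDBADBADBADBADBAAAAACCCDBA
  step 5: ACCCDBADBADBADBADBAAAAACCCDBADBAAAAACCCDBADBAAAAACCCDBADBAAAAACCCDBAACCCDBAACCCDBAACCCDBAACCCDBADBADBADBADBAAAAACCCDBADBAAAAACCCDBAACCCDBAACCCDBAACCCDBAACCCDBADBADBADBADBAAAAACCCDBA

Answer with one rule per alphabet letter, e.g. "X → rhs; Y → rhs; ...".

  step 4 ⇒ step 5: DBAAAAACCCDBAACCCDBAACCCDBAACCCDBADBADBADBADBAAAAACCCDBAACCCDBADBADBADBADBAAAAACCCDBA ⇒ ACC·C·DBA·DBA·DBA·DBA·DBA·A·A·A·ACC·C·DBA·DBA·A·A·A·ACC·C·DBA·DBA·A·A·A·ACC·C·DBA·DBA·A·A·A·ACC·C·DBA·ACC·C·DBA·ACC·C·DBA·ACC·C·DBA·ACC·C·DBA·DBA·DBA·DBA·DBA·A·A·A·ACC·C·DBA·DBA·A·A·A·ACC·C·DBA·ACC·C·DBA·ACC·C·DBA·ACC·C·DBA·ACC·C·DBA·DBA·DBA·DBA·DBA·A·A·A·ACC·C·DBA
    A ↦ DBA
    B ↦ C
    C ↦ A
    D ↦ ACC

A->DBA, B->C, C->A, D->ACC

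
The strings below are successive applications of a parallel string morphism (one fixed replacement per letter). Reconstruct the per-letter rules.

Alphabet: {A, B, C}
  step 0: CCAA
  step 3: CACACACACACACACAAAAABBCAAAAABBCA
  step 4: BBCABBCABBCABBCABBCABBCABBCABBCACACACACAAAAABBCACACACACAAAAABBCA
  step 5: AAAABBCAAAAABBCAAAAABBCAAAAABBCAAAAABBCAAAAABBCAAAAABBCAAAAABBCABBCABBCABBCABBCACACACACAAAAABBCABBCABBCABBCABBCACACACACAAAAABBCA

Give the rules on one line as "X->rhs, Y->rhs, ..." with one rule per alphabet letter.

  step 4 ⇒ step 5: BBCABBCABBCABBCABBCABBCABBCABBCACACACACAAAAABBCACACACACAAAAABBCA ⇒ AA·AA·BB·CA·AA·AA·BB·CA·AA·AA·BB·CA·AA·AA·BB·CA·AA·AA·BB·CA·AA·AA·BB·CA·AA·AA·BB·CA·AA·AA·BB·CA·BB·CA·BB·CA·BB·CA·BB·CA·CA·CA·CA·CA·AA·AA·BB·CA·BB·CA·BB·CA·BB·CA·BB·CA·CA·CA·CA·CA·AA·AA·BB·CA
    A ↦ CA
    B ↦ AA
    C ↦ BB

A->CA, B->AA, C->BB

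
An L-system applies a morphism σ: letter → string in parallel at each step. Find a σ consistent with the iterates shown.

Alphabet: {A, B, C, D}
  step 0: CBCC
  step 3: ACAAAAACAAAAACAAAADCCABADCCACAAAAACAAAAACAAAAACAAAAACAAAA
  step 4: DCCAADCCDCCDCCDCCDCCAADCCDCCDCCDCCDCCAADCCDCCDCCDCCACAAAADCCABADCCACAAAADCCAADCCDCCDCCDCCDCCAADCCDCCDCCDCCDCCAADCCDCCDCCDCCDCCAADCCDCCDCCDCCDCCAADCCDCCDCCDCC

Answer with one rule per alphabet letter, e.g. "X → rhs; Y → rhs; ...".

A->DCC, B->ABA, C->AA, D->AC

  step 3 ⇒ step 4: ACAAAAACAAAAACAAAADCCABADCCACAAAAACAAAAACAAAAACAAAAACAAAA ⇒ DCC·AA·DCC·DCC·DCC·DCC·DCC·AA·DCC·DCC·DCC·DCC·DCC·AA·DCC·DCC·DCC·DCC·AC·AA·AA·DCC·ABA·DCC·AC·AA·AA·DCC·AA·DCC·DCC·DCC·DCC·DCC·AA·DCC·DCC·DCC·DCC·DCC·AA·DCC·DCC·DCC·DCC·DCC·AA·DCC·DCC·DCC·DCC·DCC·AA·DCC·DCC·DCC·DCC
    A ↦ DCC
    B ↦ ABA
    C ↦ AA
    D ↦ AC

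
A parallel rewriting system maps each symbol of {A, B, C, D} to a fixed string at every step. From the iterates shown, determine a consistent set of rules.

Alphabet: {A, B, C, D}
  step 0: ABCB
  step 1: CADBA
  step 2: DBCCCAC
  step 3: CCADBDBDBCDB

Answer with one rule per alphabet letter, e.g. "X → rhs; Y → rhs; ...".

  step 2 ⇒ step 3: DBCCCAC ⇒ CC·A·DB·DB·DB·C·DB
    A ↦ C
    B ↦ A
    C ↦ DB
    D ↦ CC

A->C, B->A, C->DB, D->CC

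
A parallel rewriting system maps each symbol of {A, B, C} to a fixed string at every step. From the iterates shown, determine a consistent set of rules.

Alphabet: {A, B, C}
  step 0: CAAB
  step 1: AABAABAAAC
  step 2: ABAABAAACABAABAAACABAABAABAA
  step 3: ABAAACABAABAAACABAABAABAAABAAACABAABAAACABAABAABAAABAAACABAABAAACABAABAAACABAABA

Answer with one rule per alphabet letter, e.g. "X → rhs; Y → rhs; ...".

A->ABA, B->AAC, C->A

  step 2 ⇒ step 3: ABAABAAACABAABAAACABAABAABAA ⇒ ABA·AAC·ABA·ABA·AAC·ABA·ABA·ABA·A·ABA·AAC·ABA·ABA·AAC·ABA·ABA·ABA·A·ABA·AAC·ABA·ABA·AAC·ABA·ABA·AAC·ABA·ABA
    A ↦ ABA
    B ↦ AAC
    C ↦ A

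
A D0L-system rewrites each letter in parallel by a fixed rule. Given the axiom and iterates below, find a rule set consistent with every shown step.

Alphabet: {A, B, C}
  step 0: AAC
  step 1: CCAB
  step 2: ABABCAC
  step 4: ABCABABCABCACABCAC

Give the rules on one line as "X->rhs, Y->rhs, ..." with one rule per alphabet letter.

  step 1 ⇒ step 2: CCAB ⇒ AB·AB·C·AC
    A ↦ C
    B ↦ AC
    C ↦ AB

A->C, B->AC, C->AB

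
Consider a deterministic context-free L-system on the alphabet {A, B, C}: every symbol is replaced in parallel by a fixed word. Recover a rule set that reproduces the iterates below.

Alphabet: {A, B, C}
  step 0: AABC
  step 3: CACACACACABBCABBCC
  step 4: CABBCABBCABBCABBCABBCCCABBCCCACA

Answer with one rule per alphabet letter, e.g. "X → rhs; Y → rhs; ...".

  step 3 ⇒ step 4: CACACACACABBCABBCC ⇒ CA·BB·CA·BB·CA·BB·CA·BB·CA·BB·C·C·CA·BB·C·C·CA·CA
    A ↦ BB
    B ↦ C
    C ↦ CA

A->BB, B->C, C->CA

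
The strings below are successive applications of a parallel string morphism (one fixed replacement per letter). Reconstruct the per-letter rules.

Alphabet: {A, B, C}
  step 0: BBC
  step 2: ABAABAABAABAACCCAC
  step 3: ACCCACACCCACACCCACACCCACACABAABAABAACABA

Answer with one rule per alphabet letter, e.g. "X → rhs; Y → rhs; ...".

A->AC, B->CC, C->ABA

  step 2 ⇒ step 3: ABAABAABAABAACCCAC ⇒ AC·CC·AC·AC·CC·AC·AC·CC·AC·AC·CC·AC·AC·ABA·ABA·ABA·AC·ABA
    A ↦ AC
    B ↦ CC
    C ↦ ABA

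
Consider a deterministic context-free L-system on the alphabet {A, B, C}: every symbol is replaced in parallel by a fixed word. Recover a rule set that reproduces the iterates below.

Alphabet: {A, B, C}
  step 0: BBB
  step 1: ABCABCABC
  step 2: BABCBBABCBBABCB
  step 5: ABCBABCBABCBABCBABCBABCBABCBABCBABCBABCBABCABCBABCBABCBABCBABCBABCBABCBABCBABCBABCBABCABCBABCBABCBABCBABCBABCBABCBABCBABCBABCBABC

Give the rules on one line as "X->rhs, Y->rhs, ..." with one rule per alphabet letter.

  step 1 ⇒ step 2: ABCABCABC ⇒ B·ABC·B·B·ABC·B·B·ABC·B
    A ↦ B
    B ↦ ABC
    C ↦ B

A->B, B->ABC, C->B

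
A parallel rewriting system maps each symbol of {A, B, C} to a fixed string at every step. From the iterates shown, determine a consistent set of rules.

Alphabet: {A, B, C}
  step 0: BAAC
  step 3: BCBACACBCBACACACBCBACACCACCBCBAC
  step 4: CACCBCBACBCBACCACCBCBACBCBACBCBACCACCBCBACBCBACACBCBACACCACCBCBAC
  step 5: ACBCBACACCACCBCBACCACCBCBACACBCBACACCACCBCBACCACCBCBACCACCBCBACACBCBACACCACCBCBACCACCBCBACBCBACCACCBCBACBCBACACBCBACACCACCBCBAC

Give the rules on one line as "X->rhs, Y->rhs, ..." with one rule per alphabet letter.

  step 4 ⇒ step 5: CACCBCBACBCBACCACCBCBACBCBACBCBACCACCBCBACBCBACACBCBACACCACCBCBAC ⇒ AC·BCB·AC·AC·C·AC·C·BCB·AC·C·AC·C·BCB·AC·AC·BCB·AC·AC·C·AC·C·BCB·AC·C·AC·C·BCB·AC·C·AC·C·BCB·AC·AC·BCB·AC·AC·C·AC·C·BCB·AC·C·AC·C·BCB·AC·BCB·AC·C·AC·C·BCB·AC·BCB·AC·AC·BCB·AC·AC·C·AC·C·BCB·AC
    A ↦ BCB
    B ↦ C
    C ↦ AC

A->BCB, B->C, C->AC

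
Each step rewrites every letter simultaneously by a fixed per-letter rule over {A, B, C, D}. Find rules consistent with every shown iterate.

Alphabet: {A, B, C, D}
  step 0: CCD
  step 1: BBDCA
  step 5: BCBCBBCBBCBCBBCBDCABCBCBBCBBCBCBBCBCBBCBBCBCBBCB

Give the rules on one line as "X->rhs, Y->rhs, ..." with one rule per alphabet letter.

  step 0 ⇒ step 1: CCD ⇒ B·B·DCA
    C ↦ B
    D ↦ DCA
    A ↦ CB  (constrained at step 1)
    B ↦ CB  (constrained at step 1)

A->CB, B->CB, C->B, D->DCA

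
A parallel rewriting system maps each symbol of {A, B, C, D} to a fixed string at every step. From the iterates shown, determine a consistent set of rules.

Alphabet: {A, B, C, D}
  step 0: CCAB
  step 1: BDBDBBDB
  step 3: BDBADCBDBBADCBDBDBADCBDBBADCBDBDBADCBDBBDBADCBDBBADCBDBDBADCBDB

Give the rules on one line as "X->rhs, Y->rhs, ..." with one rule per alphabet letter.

  step 0 ⇒ step 1: CCAB ⇒ BD·BD·B·BDB
    A ↦ B
    B ↦ BDB
    C ↦ BD
    D ↦ ADC  (constrained at step 1)

A->B, B->BDB, C->BD, D->ADC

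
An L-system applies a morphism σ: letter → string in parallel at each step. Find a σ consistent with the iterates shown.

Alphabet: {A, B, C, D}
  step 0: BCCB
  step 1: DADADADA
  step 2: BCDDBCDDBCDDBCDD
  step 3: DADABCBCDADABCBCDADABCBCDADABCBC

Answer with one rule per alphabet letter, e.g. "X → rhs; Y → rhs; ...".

  step 2 ⇒ step 3: BCDDBCDDBCDDBCDD ⇒ DA·DA·BC·BC·DA·DA·BC·BC·DA·DA·BC·BC·DA·DA·BC·BC
    B ↦ DA
    C ↦ DA
    D ↦ BC
  step 1 ⇒ step 2: DADADADA ⇒ BC·DD·BC·DD·BC·DD·BC·DD
    A ↦ DD

A->DD, B->DA, C->DA, D->BC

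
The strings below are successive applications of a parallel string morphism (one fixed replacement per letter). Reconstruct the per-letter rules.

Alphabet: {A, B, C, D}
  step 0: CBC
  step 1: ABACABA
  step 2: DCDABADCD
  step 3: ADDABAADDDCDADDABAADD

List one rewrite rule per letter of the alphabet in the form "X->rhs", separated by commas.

  step 2 ⇒ step 3: DCDABADCD ⇒ ADD·ABA·ADD·D·C·D·ADD·ABA·ADD
    A ↦ D
    B ↦ C
    C ↦ ABA
    D ↦ ADD

A->D, B->C, C->ABA, D->ADD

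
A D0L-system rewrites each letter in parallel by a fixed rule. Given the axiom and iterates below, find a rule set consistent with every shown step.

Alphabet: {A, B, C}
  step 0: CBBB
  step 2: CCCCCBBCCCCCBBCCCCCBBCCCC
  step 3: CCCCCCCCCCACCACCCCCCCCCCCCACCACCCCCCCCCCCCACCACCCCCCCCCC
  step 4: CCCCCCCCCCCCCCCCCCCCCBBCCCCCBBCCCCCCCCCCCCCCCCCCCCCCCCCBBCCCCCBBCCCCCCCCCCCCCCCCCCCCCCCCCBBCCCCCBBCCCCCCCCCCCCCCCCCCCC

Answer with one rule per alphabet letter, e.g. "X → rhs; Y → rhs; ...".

A->CBB, B->ACC, C->CC

  step 3 ⇒ step 4: CCCCCCCCCCACCACCCCCCCCCCCCACCACCCCCCCCCCCCACCACCCCCCCCCC ⇒ CC·CC·CC·CC·CC·CC·CC·CC·CC·CC·CBB·CC·CC·CBB·CC·CC·CC·CC·CC·CC·CC·CC·CC·CC·CC·CC·CBB·CC·CC·CBB·CC·CC·CC·CC·CC·CC·CC·CC·CC·CC·CC·CC·CBB·CC·CC·CBB·CC·CC·CC·CC·CC·CC·CC·CC·CC·CC
    A ↦ CBB
    C ↦ CC
  step 2 ⇒ step 3: CCCCCBBCCCCCBBCCCCCBBCCCC ⇒ CC·CC·CC·CC·CC·ACC·ACC·CC·CC·CC·CC·CC·ACC·ACC·CC·CC·CC·CC·CC·ACC·ACC·CC·CC·CC·CC
    B ↦ ACC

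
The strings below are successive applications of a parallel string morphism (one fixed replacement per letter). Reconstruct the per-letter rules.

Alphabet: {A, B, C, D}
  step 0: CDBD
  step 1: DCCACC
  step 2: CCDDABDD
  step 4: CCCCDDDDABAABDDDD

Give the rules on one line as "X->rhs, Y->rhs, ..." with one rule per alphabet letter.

A->AB, B->A, C->D, D->CC

  step 1 ⇒ step 2: DCCACC ⇒ CC·D·D·AB·D·D
    A ↦ AB
    C ↦ D
    D ↦ CC
  step 0 ⇒ step 1: CDBD ⇒ D·CC·A·CC
    B ↦ A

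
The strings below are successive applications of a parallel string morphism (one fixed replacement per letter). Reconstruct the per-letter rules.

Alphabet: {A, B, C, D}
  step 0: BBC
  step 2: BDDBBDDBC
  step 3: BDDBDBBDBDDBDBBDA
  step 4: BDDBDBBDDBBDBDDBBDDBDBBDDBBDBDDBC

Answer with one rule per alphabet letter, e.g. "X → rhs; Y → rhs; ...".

  step 3 ⇒ step 4: BDDBDBBDBDDBDBBDA ⇒ BD·DB·DB·BD·DB·BD·BD·DB·BD·DB·DB·BD·DB·BD·BD·DB·C
    A ↦ C
    B ↦ BD
    D ↦ DB
  step 2 ⇒ step 3: BDDBBDDBC ⇒ BD·DB·DB·BD·BD·DB·DB·BD·A
    C ↦ A

A->C, B->BD, C->A, D->DB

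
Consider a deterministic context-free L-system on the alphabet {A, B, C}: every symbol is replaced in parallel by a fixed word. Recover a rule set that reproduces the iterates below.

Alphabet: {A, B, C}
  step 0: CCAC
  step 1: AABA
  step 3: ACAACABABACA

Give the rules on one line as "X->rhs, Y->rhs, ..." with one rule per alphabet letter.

  step 0 ⇒ step 1: CCAC ⇒ A·A·B·A
    A ↦ B
    C ↦ A
    B ↦ ACA  (constrained at step 1)

A->B, B->ACA, C->A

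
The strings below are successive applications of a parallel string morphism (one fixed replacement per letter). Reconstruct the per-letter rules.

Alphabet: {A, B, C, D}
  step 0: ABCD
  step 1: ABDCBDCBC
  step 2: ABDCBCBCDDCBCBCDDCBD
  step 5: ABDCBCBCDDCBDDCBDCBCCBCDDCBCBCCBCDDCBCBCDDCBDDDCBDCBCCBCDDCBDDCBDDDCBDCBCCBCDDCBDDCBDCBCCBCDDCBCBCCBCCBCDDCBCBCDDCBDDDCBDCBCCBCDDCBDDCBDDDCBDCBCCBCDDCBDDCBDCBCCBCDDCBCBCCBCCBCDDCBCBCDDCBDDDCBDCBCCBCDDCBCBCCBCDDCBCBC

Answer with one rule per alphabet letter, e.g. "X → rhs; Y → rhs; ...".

A->AB, B->DCB, C->D, D->CBC

  step 1 ⇒ step 2: ABDCBDCBC ⇒ AB·DCB·CBC·D·DCB·CBC·D·DCB·D
    A ↦ AB
    B ↦ DCB
    C ↦ D
    D ↦ CBC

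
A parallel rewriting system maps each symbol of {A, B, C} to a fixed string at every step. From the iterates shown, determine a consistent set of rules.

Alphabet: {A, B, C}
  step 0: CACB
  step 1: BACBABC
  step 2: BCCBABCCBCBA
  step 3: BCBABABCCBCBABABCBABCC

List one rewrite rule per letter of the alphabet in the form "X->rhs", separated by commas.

  step 2 ⇒ step 3: BCCBABCCBCBA ⇒ BC·BA·BA·BC·C·BC·BA·BA·BC·BA·BC·C
    A ↦ C
    B ↦ BC
    C ↦ BA

A->C, B->BC, C->BA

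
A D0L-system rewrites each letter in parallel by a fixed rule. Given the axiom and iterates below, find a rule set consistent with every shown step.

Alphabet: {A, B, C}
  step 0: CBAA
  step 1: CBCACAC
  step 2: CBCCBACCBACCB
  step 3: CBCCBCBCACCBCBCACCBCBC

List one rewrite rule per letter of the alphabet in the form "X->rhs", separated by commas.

  step 2 ⇒ step 3: CBCCBACCBACCB ⇒ CB·C·CB·CB·C·AC·CB·CB·C·AC·CB·CB·C
    A ↦ AC
    B ↦ C
    C ↦ CB

A->AC, B->C, C->CB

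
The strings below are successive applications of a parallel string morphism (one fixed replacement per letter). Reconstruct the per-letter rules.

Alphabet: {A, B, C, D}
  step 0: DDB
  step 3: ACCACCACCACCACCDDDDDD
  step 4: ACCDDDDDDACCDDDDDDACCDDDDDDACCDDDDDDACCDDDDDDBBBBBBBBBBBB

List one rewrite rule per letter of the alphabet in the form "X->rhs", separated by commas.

  step 3 ⇒ step 4: ACCACCACCACCACCDDDDDD ⇒ ACC·DDD·DDD·ACC·DDD·DDD·ACC·DDD·DDD·ACC·DDD·DDD·ACC·DDD·DDD·BB·BB·BB·BB·BB·BB
    A ↦ ACC
    C ↦ DDD
    D ↦ BB
    B ↦ A  (constrained at step 0)

A->ACC, B->A, C->DDD, D->BB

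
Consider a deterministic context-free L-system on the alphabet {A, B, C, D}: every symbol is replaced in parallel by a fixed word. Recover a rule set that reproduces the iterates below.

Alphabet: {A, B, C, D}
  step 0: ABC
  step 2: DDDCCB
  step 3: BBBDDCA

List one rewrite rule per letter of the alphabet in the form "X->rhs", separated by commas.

  step 2 ⇒ step 3: DDDCCB ⇒ B·B·B·D·D·CA
    B ↦ CA
    C ↦ D
    D ↦ B
    A ↦ CC  (constrained at step 0)

A->CC, B->CA, C->D, D->B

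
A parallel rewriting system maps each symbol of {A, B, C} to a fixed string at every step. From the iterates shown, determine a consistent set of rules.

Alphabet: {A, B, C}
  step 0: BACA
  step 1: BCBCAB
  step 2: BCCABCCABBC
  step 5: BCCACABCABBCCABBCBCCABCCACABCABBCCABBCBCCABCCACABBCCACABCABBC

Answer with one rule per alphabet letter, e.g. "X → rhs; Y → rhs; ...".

  step 1 ⇒ step 2: BCBCAB ⇒ BC·CA·BC·CA·B·BC
    A ↦ B
    B ↦ BC
    C ↦ CA

A->B, B->BC, C->CA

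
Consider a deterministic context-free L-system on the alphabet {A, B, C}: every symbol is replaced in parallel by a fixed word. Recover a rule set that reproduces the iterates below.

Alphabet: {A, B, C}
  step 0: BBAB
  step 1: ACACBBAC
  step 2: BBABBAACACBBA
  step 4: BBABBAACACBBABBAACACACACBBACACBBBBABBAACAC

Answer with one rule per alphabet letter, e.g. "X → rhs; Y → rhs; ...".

  step 1 ⇒ step 2: ACACBBAC ⇒ BB·A·BB·A·AC·AC·BB·A
    A ↦ BB
    B ↦ AC
    C ↦ A

A->BB, B->AC, C->A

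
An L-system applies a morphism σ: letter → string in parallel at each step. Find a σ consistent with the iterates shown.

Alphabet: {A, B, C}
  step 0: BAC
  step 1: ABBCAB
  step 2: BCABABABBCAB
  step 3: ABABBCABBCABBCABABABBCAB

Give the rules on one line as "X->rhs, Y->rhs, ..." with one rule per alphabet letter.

A->BC, B->AB, C->AB

  step 2 ⇒ step 3: BCABABABBCAB ⇒ AB·AB·BC·AB·BC·AB·BC·AB·AB·AB·BC·AB
    A ↦ BC
    B ↦ AB
    C ↦ AB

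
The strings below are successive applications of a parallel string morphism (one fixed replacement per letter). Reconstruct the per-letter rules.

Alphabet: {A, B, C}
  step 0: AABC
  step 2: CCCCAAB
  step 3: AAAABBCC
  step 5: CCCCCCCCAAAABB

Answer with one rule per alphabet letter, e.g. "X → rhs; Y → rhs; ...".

A->B, B->CC, C->A

  step 2 ⇒ step 3: CCCCAAB ⇒ A·A·A·A·B·B·CC
    A ↦ B
    B ↦ CC
    C ↦ A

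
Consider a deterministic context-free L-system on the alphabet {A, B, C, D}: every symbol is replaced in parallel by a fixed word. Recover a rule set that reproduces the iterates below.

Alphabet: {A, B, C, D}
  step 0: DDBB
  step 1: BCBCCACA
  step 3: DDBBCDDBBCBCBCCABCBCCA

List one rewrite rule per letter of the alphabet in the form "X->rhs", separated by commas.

  step 0 ⇒ step 1: DDBB ⇒ BC·BC·CA·CA
    B ↦ CA
    D ↦ BC
    A ↦ DB  (constrained at step 1)
    C ↦ D  (constrained at step 1)

A->DB, B->CA, C->D, D->BC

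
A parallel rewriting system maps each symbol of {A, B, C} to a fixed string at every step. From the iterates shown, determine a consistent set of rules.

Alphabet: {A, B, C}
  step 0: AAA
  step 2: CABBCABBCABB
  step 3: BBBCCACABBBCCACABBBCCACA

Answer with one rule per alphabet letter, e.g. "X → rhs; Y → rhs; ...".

  step 2 ⇒ step 3: CABBCABBCABB ⇒ BB·BC·CA·CA·BB·BC·CA·CA·BB·BC·CA·CA
    A ↦ BC
    B ↦ CA
    C ↦ BB

A->BC, B->CA, C->BB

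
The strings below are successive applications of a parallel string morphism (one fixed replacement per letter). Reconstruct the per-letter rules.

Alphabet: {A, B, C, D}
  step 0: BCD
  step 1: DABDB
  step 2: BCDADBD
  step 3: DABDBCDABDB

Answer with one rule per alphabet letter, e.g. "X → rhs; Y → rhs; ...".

  step 2 ⇒ step 3: BCDADBD ⇒ D·ABD·B·CDA·B·D·B
    A ↦ CDA
    B ↦ D
    C ↦ ABD
    D ↦ B

A->CDA, B->D, C->ABD, D->B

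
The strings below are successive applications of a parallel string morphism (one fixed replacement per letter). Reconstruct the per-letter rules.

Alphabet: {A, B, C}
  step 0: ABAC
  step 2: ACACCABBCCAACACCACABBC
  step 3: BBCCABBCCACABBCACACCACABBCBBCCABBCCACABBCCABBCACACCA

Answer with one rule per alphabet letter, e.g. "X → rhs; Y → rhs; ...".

  step 2 ⇒ step 3: ACACCABBCCAACACCACABBC ⇒ BBC·CA·BBC·CA·CA·BBC·AC·AC·CA·CA·BBC·BBC·CA·BBC·CA·CA·BBC·CA·BBC·AC·AC·CA
    A ↦ BBC
    B ↦ AC
    C ↦ CA

A->BBC, B->AC, C->CA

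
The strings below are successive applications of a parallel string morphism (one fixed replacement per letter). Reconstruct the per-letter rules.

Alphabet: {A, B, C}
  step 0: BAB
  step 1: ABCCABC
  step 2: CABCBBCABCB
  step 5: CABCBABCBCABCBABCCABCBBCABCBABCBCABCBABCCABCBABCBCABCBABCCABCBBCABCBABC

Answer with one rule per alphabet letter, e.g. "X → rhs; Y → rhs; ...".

  step 1 ⇒ step 2: ABCCABC ⇒ C·ABC·B·B·C·ABC·B
    A ↦ C
    B ↦ ABC
    C ↦ B

A->C, B->ABC, C->B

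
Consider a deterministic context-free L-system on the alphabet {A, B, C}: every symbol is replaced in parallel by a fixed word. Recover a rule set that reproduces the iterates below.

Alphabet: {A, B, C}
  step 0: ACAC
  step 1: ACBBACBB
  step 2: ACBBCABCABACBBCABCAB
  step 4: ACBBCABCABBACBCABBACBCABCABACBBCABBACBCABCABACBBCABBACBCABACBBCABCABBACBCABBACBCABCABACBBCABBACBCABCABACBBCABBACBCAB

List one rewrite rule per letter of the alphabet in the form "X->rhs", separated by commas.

A->ACB, B->CAB, C->B

  step 1 ⇒ step 2: ACBBACBB ⇒ ACB·B·CAB·CAB·ACB·B·CAB·CAB
    A ↦ ACB
    B ↦ CAB
    C ↦ B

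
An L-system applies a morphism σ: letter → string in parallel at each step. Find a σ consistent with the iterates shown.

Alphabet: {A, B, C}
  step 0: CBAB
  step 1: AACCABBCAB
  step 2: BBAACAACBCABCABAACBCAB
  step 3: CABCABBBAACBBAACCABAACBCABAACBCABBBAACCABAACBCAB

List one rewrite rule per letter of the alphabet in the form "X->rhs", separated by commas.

A->B, B->CAB, C->AAC

  step 2 ⇒ step 3: BBAACAACBCABCABAACBCAB ⇒ CAB·CAB·B·B·AAC·B·B·AAC·CAB·AAC·B·CAB·AAC·B·CAB·B·B·AAC·CAB·AAC·B·CAB
    A ↦ B
    B ↦ CAB
    C ↦ AAC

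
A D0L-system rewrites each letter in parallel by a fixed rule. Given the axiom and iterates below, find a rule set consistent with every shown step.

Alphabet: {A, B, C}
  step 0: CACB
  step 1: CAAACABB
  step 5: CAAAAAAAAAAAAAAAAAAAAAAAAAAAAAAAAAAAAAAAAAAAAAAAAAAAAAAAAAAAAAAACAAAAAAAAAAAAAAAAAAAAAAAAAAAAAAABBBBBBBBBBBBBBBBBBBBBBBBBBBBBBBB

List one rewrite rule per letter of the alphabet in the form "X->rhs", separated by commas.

A->AA, B->BB, C->CA

  step 0 ⇒ step 1: CACB ⇒ CA·AA·CA·BB
    A ↦ AA
    B ↦ BB
    C ↦ CA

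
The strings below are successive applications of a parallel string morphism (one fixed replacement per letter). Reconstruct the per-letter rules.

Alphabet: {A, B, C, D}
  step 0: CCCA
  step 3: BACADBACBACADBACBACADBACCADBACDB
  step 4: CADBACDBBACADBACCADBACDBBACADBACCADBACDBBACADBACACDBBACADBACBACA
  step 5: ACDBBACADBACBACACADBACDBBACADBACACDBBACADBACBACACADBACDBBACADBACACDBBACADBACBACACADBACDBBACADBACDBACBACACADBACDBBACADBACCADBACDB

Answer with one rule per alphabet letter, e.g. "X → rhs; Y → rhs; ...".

A->DB, B->CA, C->AC, D->BA

  step 4 ⇒ step 5: CADBACDBBACADBACCADBACDBBACADBACCADBACDBBACADBACACDBBACADBACBACA ⇒ AC·DB·BA·CA·DB·AC·BA·CA·CA·DB·AC·DB·BA·CA·DB·AC·AC·DB·BA·CA·DB·AC·BA·CA·CA·DB·AC·DB·BA·CA·DB·AC·AC·DB·BA·CA·DB·AC·BA·CA·CA·DB·AC·DB·BA·CA·DB·AC·DB·AC·BA·CA·CA·DB·AC·DB·BA·CA·DB·AC·CA·DB·AC·DB
    A ↦ DB
    B ↦ CA
    C ↦ AC
    D ↦ BA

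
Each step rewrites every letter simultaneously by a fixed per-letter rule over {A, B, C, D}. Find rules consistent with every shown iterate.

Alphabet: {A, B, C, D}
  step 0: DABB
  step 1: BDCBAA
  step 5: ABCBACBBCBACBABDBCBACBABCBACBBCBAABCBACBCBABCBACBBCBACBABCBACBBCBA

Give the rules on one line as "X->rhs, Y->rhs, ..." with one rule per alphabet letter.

  step 0 ⇒ step 1: DABB ⇒ BD·CB·A·A
    A ↦ CB
    B ↦ A
    D ↦ BD
    C ↦ BCB  (constrained at step 1)

A->CB, B->A, C->BCB, D->BD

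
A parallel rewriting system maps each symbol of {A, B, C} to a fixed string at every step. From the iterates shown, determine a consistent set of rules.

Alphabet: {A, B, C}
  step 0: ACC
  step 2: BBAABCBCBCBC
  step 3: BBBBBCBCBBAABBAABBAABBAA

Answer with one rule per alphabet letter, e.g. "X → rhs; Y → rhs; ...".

  step 2 ⇒ step 3: BBAABCBCBCBC ⇒ BB·BB·BC·BC·BB·AA·BB·AA·BB·AA·BB·AA
    A ↦ BC
    B ↦ BB
    C ↦ AA

A->BC, B->BB, C->AA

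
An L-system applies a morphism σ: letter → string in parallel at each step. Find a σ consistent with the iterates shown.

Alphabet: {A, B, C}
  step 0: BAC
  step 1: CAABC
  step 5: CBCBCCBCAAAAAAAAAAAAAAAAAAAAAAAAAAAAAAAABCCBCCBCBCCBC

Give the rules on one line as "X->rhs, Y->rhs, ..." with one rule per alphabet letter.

A->AA, B->C, C->BC

  step 0 ⇒ step 1: BAC ⇒ C·AA·BC
    A ↦ AA
    B ↦ C
    C ↦ BC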